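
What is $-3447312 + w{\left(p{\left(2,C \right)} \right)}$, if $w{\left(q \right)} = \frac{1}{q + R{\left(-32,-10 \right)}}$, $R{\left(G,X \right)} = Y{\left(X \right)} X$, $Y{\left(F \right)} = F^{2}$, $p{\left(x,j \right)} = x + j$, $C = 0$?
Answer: $- \frac{3440417377}{998} \approx -3.4473 \cdot 10^{6}$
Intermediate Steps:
$p{\left(x,j \right)} = j + x$
$R{\left(G,X \right)} = X^{3}$ ($R{\left(G,X \right)} = X^{2} X = X^{3}$)
$w{\left(q \right)} = \frac{1}{-1000 + q}$ ($w{\left(q \right)} = \frac{1}{q + \left(-10\right)^{3}} = \frac{1}{q - 1000} = \frac{1}{-1000 + q}$)
$-3447312 + w{\left(p{\left(2,C \right)} \right)} = -3447312 + \frac{1}{-1000 + \left(0 + 2\right)} = -3447312 + \frac{1}{-1000 + 2} = -3447312 + \frac{1}{-998} = -3447312 - \frac{1}{998} = - \frac{3440417377}{998}$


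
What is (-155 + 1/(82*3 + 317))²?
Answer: 7615005696/316969 ≈ 24024.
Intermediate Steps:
(-155 + 1/(82*3 + 317))² = (-155 + 1/(246 + 317))² = (-155 + 1/563)² = (-87264/563)² = 7615005696/316969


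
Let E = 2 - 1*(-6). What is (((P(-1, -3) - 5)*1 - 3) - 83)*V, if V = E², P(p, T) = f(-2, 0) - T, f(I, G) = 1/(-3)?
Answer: -16960/3 ≈ -5653.3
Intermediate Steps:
f(I, G) = -⅓
P(p, T) = -⅓ - T
E = 8 (E = 2 + 6 = 8)
V = 64 (V = 8² = 64)
(((P(-1, -3) - 5)*1 - 3) - 83)*V = ((((-⅓ - 1*(-3)) - 5)*1 - 3) - 83)*64 = ((((-⅓ + 3) - 5)*1 - 3) - 83)*64 = (((8/3 - 5)*1 - 3) - 83)*64 = ((-7/3*1 - 3) - 83)*64 = ((-7/3 - 3) - 83)*64 = (-16/3 - 83)*64 = -265/3*64 = -16960/3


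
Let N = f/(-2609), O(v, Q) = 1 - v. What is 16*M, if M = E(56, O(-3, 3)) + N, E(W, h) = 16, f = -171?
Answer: 670640/2609 ≈ 257.05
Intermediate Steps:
N = 171/2609 (N = -171/(-2609) = -171*(-1/2609) = 171/2609 ≈ 0.065542)
M = 41915/2609 (M = 16 + 171/2609 = 41915/2609 ≈ 16.066)
16*M = 16*(41915/2609) = 670640/2609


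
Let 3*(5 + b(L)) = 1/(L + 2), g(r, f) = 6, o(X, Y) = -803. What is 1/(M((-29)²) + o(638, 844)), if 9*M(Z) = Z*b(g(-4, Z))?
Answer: -216/273527 ≈ -0.00078968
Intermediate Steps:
b(L) = -5 + 1/(3*(2 + L)) (b(L) = -5 + 1/(3*(L + 2)) = -5 + 1/(3*(2 + L)))
M(Z) = -119*Z/216 (M(Z) = (Z*((-29 - 15*6)/(3*(2 + 6))))/9 = (Z*((⅓)*(-29 - 90)/8))/9 = (Z*((⅓)*(⅛)*(-119)))/9 = (Z*(-119/24))/9 = (-119*Z/24)/9 = -119*Z/216)
1/(M((-29)²) + o(638, 844)) = 1/(-119/216*(-29)² - 803) = 1/(-119/216*841 - 803) = 1/(-100079/216 - 803) = 1/(-273527/216) = -216/273527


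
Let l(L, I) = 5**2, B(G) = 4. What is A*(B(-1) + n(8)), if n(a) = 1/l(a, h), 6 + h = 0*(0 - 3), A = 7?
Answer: 707/25 ≈ 28.280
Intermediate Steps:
h = -6 (h = -6 + 0*(0 - 3) = -6 + 0*(-3) = -6 + 0 = -6)
l(L, I) = 25
n(a) = 1/25
A*(B(-1) + n(8)) = 7*(4 + 1/25) = 7*(101/25) = 707/25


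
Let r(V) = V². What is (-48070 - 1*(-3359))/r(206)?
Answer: -44711/42436 ≈ -1.0536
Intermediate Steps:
(-48070 - 1*(-3359))/r(206) = (-48070 - 1*(-3359))/(206²) = (-48070 + 3359)/42436 = -44711*1/42436 = -44711/42436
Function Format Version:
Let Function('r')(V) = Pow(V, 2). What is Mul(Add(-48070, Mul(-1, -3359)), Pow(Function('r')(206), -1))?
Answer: Rational(-44711, 42436) ≈ -1.0536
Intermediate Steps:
Mul(Add(-48070, Mul(-1, -3359)), Pow(Function('r')(206), -1)) = Mul(Add(-48070, Mul(-1, -3359)), Pow(Pow(206, 2), -1)) = Mul(Add(-48070, 3359), Pow(42436, -1)) = Mul(-44711, Rational(1, 42436)) = Rational(-44711, 42436)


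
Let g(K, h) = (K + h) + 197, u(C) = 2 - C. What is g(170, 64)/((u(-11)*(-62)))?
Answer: -431/806 ≈ -0.53474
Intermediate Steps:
g(K, h) = 197 + K + h
g(170, 64)/((u(-11)*(-62))) = (197 + 170 + 64)/(((2 - 1*(-11))*(-62))) = 431/(((2 + 11)*(-62))) = 431/((13*(-62))) = 431/(-806) = 431*(-1/806) = -431/806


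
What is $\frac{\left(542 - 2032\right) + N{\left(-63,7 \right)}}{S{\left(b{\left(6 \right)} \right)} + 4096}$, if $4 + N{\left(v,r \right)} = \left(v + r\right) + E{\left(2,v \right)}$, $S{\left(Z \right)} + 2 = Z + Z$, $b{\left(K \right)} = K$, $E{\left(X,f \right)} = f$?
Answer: $- \frac{1613}{4106} \approx -0.39284$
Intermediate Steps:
$S{\left(Z \right)} = -2 + 2 Z$ ($S{\left(Z \right)} = -2 + \left(Z + Z\right) = -2 + 2 Z$)
$N{\left(v,r \right)} = -4 + r + 2 v$ ($N{\left(v,r \right)} = -4 + \left(\left(v + r\right) + v\right) = -4 + \left(\left(r + v\right) + v\right) = -4 + \left(r + 2 v\right) = -4 + r + 2 v$)
$\frac{\left(542 - 2032\right) + N{\left(-63,7 \right)}}{S{\left(b{\left(6 \right)} \right)} + 4096} = \frac{\left(542 - 2032\right) + \left(-4 + 7 + 2 \left(-63\right)\right)}{\left(-2 + 2 \cdot 6\right) + 4096} = \frac{-1490 - 123}{\left(-2 + 12\right) + 4096} = \frac{-1490 - 123}{10 + 4096} = - \frac{1613}{4106}$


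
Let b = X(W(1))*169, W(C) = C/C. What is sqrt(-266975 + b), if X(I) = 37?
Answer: I*sqrt(260722) ≈ 510.61*I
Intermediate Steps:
W(C) = 1
b = 6253 (b = 37*169 = 6253)
sqrt(-266975 + b) = sqrt(-266975 + 6253) = sqrt(-260722) = I*sqrt(260722)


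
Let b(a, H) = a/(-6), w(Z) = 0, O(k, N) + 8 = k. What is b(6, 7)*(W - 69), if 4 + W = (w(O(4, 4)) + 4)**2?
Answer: 57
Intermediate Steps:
O(k, N) = -8 + k
b(a, H) = -a/6 (b(a, H) = a*(-1/6) = -a/6)
W = 12 (W = -4 + (0 + 4)**2 = -4 + 4**2 = -4 + 16 = 12)
b(6, 7)*(W - 69) = (-1/6*6)*(12 - 69) = -1*(-57) = 57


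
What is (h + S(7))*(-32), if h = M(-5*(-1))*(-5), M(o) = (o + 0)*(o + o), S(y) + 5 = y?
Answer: 7936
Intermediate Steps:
S(y) = -5 + y
M(o) = 2*o**2 (M(o) = o*(2*o) = 2*o**2)
h = -250 (h = (2*(-5*(-1))**2)*(-5) = (2*5**2)*(-5) = (2*25)*(-5) = 50*(-5) = -250)
(h + S(7))*(-32) = (-250 + (-5 + 7))*(-32) = (-250 + 2)*(-32) = -248*(-32) = 7936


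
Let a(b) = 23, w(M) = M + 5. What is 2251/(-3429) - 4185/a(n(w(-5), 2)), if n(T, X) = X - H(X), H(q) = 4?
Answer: -14402138/78867 ≈ -182.61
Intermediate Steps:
w(M) = 5 + M
n(T, X) = -4 + X (n(T, X) = X - 1*4 = X - 4 = -4 + X)
2251/(-3429) - 4185/a(n(w(-5), 2)) = 2251/(-3429) - 4185/23 = 2251*(-1/3429) - 4185*1/23 = -2251/3429 - 4185/23 = -14402138/78867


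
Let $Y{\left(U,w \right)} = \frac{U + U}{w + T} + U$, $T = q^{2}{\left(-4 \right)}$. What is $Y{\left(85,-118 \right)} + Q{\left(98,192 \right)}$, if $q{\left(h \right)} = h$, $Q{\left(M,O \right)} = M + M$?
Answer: $\frac{838}{3} \approx 279.33$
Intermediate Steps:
$Q{\left(M,O \right)} = 2 M$
$T = 16$ ($T = \left(-4\right)^{2} = 16$)
$Y{\left(U,w \right)} = U + \frac{2 U}{16 + w}$ ($Y{\left(U,w \right)} = \frac{U + U}{w + 16} + U = \frac{2 U}{16 + w} + U = U + \frac{2 U}{16 + w}$)
$Y{\left(85,-118 \right)} + Q{\left(98,192 \right)} = \frac{85 \left(18 - 118\right)}{16 - 118} + 2 \cdot 98 = 85 \frac{1}{-102} \left(-100\right) + 196 = 85 \left(- \frac{1}{102}\right) \left(-100\right) + 196 = \frac{250}{3} + 196 = \frac{838}{3}$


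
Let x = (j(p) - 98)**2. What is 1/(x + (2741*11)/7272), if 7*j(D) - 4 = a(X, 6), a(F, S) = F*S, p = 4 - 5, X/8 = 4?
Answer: 7272/35662951 ≈ 0.00020391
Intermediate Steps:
X = 32 (X = 8*4 = 32)
p = -1
j(D) = 28 (j(D) = 4/7 + (32*6)/7 = 4/7 + (1/7)*192 = 4/7 + 192/7 = 28)
x = 4900 (x = (28 - 98)**2 = (-70)**2 = 4900)
1/(x + (2741*11)/7272) = 1/(4900 + (2741*11)/7272) = 1/(4900 + 30151*(1/7272)) = 1/(4900 + 30151/7272) = 1/(35662951/7272) = 7272/35662951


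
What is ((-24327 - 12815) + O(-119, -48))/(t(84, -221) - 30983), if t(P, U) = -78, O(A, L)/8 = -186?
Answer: 38630/31061 ≈ 1.2437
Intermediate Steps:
O(A, L) = -1488 (O(A, L) = 8*(-186) = -1488)
((-24327 - 12815) + O(-119, -48))/(t(84, -221) - 30983) = ((-24327 - 12815) - 1488)/(-78 - 30983) = (-37142 - 1488)/(-31061) = -38630*(-1/31061) = 38630/31061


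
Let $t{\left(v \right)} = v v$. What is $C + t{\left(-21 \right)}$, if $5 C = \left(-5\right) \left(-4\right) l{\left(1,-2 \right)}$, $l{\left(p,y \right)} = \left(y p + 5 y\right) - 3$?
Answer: $381$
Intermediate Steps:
$l{\left(p,y \right)} = -3 + 5 y + p y$ ($l{\left(p,y \right)} = \left(p y + 5 y\right) - 3 = \left(5 y + p y\right) - 3 = -3 + 5 y + p y$)
$t{\left(v \right)} = v^{2}$
$C = -60$ ($C = \frac{\left(-5\right) \left(-4\right) \left(-3 + 5 \left(-2\right) + 1 \left(-2\right)\right)}{5} = \frac{20 \left(-3 - 10 - 2\right)}{5} = \frac{20 \left(-15\right)}{5} = \frac{1}{5} \left(-300\right) = -60$)
$C + t{\left(-21 \right)} = -60 + \left(-21\right)^{2} = -60 + 441 = 381$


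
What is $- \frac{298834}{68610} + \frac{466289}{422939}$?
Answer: $- \frac{47198232418}{14508922395} \approx -3.253$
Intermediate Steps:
$- \frac{298834}{68610} + \frac{466289}{422939} = \left(-298834\right) \frac{1}{68610} + 466289 \cdot \frac{1}{422939} = - \frac{149417}{34305} + \frac{466289}{422939} = - \frac{47198232418}{14508922395}$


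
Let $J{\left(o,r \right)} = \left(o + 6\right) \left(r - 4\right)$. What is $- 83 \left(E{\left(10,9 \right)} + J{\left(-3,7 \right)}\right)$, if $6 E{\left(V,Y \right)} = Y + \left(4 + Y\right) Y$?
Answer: $-2490$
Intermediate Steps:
$E{\left(V,Y \right)} = \frac{Y}{6} + \frac{Y \left(4 + Y\right)}{6}$ ($E{\left(V,Y \right)} = \frac{Y + \left(4 + Y\right) Y}{6} = \frac{Y + Y \left(4 + Y\right)}{6} = \frac{Y}{6} + \frac{Y \left(4 + Y\right)}{6}$)
$J{\left(o,r \right)} = \left(-4 + r\right) \left(6 + o\right)$ ($J{\left(o,r \right)} = \left(6 + o\right) \left(-4 + r\right) = \left(-4 + r\right) \left(6 + o\right)$)
$- 83 \left(E{\left(10,9 \right)} + J{\left(-3,7 \right)}\right) = - 83 \left(\frac{1}{6} \cdot 9 \left(5 + 9\right) - -9\right) = - 83 \left(\frac{1}{6} \cdot 9 \cdot 14 + \left(-24 + 12 + 42 - 21\right)\right) = - 83 \left(21 + 9\right) = \left(-83\right) 30 = -2490$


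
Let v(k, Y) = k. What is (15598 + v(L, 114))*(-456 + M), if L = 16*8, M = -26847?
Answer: -429366978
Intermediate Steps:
L = 128
(15598 + v(L, 114))*(-456 + M) = (15598 + 128)*(-456 - 26847) = 15726*(-27303) = -429366978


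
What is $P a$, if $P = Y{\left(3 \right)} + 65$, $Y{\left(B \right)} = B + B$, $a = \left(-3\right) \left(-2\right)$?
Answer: $426$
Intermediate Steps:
$a = 6$
$Y{\left(B \right)} = 2 B$
$P = 71$ ($P = 2 \cdot 3 + 65 = 6 + 65 = 71$)
$P a = 71 \cdot 6 = 426$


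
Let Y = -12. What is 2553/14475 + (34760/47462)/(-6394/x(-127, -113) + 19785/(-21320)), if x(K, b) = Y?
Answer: 138482735001773/779087347075975 ≈ 0.17775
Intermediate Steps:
x(K, b) = -12
2553/14475 + (34760/47462)/(-6394/x(-127, -113) + 19785/(-21320)) = 2553/14475 + (34760/47462)/(-6394/(-12) + 19785/(-21320)) = 2553*(1/14475) + (34760*(1/47462))/(-6394*(-1/12) + 19785*(-1/21320)) = 851/4825 + 17380/(23731*(3197/6 - 3957/4264)) = 851/4825 + 17380/(23731*(6804133/12792)) = 851/4825 + (17380/23731)*(12792/6804133) = 851/4825 + 222324960/161468880223 = 138482735001773/779087347075975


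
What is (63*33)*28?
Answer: 58212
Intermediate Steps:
(63*33)*28 = 2079*28 = 58212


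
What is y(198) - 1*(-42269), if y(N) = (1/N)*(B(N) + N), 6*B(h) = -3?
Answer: 16738919/396 ≈ 42270.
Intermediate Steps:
B(h) = -1/2 (B(h) = (1/6)*(-3) = -1/2)
y(N) = (-1/2 + N)/N (y(N) = (1/N)*(-1/2 + N) = (-1/2 + N)/N)
y(198) - 1*(-42269) = (-1/2 + 198)/198 - 1*(-42269) = (1/198)*(395/2) + 42269 = 395/396 + 42269 = 16738919/396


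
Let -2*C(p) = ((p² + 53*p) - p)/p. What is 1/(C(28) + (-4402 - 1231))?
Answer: -1/5673 ≈ -0.00017627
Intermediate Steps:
C(p) = -(p² + 52*p)/(2*p) (C(p) = -((p² + 53*p) - p)/(2*p) = -(p² + 52*p)/(2*p))
1/(C(28) + (-4402 - 1231)) = 1/((-26 - ½*28) + (-4402 - 1231)) = 1/((-26 - 14) - 5633) = 1/(-40 - 5633) = 1/(-5673) = -1/5673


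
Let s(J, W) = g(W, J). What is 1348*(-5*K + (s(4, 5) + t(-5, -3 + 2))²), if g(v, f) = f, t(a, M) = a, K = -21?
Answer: 142888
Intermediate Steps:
s(J, W) = J
1348*(-5*K + (s(4, 5) + t(-5, -3 + 2))²) = 1348*(-5*(-21) + (4 - 5)²) = 1348*(105 + (-1)²) = 1348*(105 + 1) = 1348*106 = 142888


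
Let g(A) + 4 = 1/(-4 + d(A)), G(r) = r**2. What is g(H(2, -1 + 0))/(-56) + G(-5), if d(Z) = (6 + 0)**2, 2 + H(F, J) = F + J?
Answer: 44927/1792 ≈ 25.071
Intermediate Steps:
H(F, J) = -2 + F + J (H(F, J) = -2 + (F + J) = -2 + F + J)
d(Z) = 36 (d(Z) = 6**2 = 36)
g(A) = -127/32 (g(A) = -4 + 1/(-4 + 36) = -4 + 1/32 = -127/32)
g(H(2, -1 + 0))/(-56) + G(-5) = -127/32/(-56) + (-5)**2 = -127/32*(-1/56) + 25 = 127/1792 + 25 = 44927/1792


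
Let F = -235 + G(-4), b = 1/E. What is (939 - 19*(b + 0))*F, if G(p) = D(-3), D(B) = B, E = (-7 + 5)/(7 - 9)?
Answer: -218960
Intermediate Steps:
E = 1 (E = -2/(-2) = -2*(-½) = 1)
G(p) = -3
b = 1 (b = 1/1 = 1)
F = -238 (F = -235 - 3 = -238)
(939 - 19*(b + 0))*F = (939 - 19*(1 + 0))*(-238) = (939 - 19*1)*(-238) = (939 - 19)*(-238) = 920*(-238) = -218960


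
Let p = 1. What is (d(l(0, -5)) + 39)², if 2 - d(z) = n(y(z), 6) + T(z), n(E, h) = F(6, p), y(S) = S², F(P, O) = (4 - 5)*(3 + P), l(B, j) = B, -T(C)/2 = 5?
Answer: 3600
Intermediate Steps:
T(C) = -10 (T(C) = -2*5 = -10)
F(P, O) = -3 - P (F(P, O) = -(3 + P) = -3 - P)
n(E, h) = -9 (n(E, h) = -3 - 1*6 = -3 - 6 = -9)
d(z) = 21 (d(z) = 2 - (-9 - 10) = 2 - 1*(-19) = 2 + 19 = 21)
(d(l(0, -5)) + 39)² = (21 + 39)² = 60² = 3600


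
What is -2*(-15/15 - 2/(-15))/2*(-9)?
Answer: -39/5 ≈ -7.8000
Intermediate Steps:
-2*(-15/15 - 2/(-15))/2*(-9) = -2*(-15*1/15 - 2*(-1/15))/2*(-9) = -2*(-1 + 2/15)/2*(-9) = -(-26)/(15*2)*(-9) = -2*(-13/30)*(-9) = (13/15)*(-9) = -39/5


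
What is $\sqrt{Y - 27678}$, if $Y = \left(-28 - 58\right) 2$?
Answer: $5 i \sqrt{1114} \approx 166.88 i$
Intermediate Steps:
$Y = -172$ ($Y = \left(-86\right) 2 = -172$)
$\sqrt{Y - 27678} = \sqrt{-172 - 27678} = \sqrt{-27850} = 5 i \sqrt{1114}$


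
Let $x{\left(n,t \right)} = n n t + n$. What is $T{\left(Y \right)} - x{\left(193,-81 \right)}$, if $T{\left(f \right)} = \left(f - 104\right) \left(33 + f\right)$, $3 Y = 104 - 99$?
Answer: $\frac{27120856}{9} \approx 3.0134 \cdot 10^{6}$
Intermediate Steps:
$x{\left(n,t \right)} = n + t n^{2}$ ($x{\left(n,t \right)} = n^{2} t + n = t n^{2} + n = n + t n^{2}$)
$Y = \frac{5}{3}$ ($Y = \frac{104 - 99}{3} = \frac{1}{3} \cdot 5 = \frac{5}{3} \approx 1.6667$)
$T{\left(f \right)} = \left(-104 + f\right) \left(33 + f\right)$
$T{\left(Y \right)} - x{\left(193,-81 \right)} = \left(-3432 + \left(\frac{5}{3}\right)^{2} - \frac{355}{3}\right) - 193 \left(1 + 193 \left(-81\right)\right) = \left(-3432 + \frac{25}{9} - \frac{355}{3}\right) - 193 \left(1 - 15633\right) = - \frac{31928}{9} - 193 \left(-15632\right) = - \frac{31928}{9} - -3016976 = - \frac{31928}{9} + 3016976 = \frac{27120856}{9}$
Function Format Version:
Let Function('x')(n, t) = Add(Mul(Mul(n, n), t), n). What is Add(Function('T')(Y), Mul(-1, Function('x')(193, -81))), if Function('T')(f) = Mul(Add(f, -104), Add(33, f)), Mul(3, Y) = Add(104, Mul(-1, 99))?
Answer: Rational(27120856, 9) ≈ 3.0134e+6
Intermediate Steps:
Function('x')(n, t) = Add(n, Mul(t, Pow(n, 2))) (Function('x')(n, t) = Add(Mul(Pow(n, 2), t), n) = Add(Mul(t, Pow(n, 2)), n) = Add(n, Mul(t, Pow(n, 2))))
Y = Rational(5, 3) (Y = Mul(Rational(1, 3), Add(104, Mul(-1, 99))) = Mul(Rational(1, 3), Add(104, -99)) = Mul(Rational(1, 3), 5) = Rational(5, 3) ≈ 1.6667)
Function('T')(f) = Mul(Add(-104, f), Add(33, f))
Add(Function('T')(Y), Mul(-1, Function('x')(193, -81))) = Add(Add(-3432, Pow(Rational(5, 3), 2), Mul(-71, Rational(5, 3))), Mul(-1, Mul(193, Add(1, Mul(193, -81))))) = Add(Add(-3432, Rational(25, 9), Rational(-355, 3)), Mul(-1, Mul(193, Add(1, -15633)))) = Add(Rational(-31928, 9), Mul(-1, Mul(193, -15632))) = Add(Rational(-31928, 9), Mul(-1, -3016976)) = Add(Rational(-31928, 9), 3016976) = Rational(27120856, 9)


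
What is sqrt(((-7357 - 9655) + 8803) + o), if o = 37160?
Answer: sqrt(28951) ≈ 170.15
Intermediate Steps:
sqrt(((-7357 - 9655) + 8803) + o) = sqrt(((-7357 - 9655) + 8803) + 37160) = sqrt((-17012 + 8803) + 37160) = sqrt(-8209 + 37160) = sqrt(28951)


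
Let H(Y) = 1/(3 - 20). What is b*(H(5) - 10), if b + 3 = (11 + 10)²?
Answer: -74898/17 ≈ -4405.8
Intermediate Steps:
H(Y) = -1/17 (H(Y) = 1/(-17) = -1/17)
b = 438 (b = -3 + (11 + 10)² = -3 + 21² = -3 + 441 = 438)
b*(H(5) - 10) = 438*(-1/17 - 10) = 438*(-171/17) = -74898/17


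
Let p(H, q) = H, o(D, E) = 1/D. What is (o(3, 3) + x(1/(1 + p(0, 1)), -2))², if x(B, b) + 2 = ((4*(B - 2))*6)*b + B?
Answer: 20164/9 ≈ 2240.4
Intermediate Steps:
x(B, b) = -2 + B + b*(-48 + 24*B) (x(B, b) = -2 + (((4*(B - 2))*6)*b + B) = -2 + (((4*(-2 + B))*6)*b + B) = -2 + (((-8 + 4*B)*6)*b + B) = -2 + ((-48 + 24*B)*b + B) = -2 + (b*(-48 + 24*B) + B) = -2 + (B + b*(-48 + 24*B)) = -2 + B + b*(-48 + 24*B))
(o(3, 3) + x(1/(1 + p(0, 1)), -2))² = (1/3 + (-2 + 1/(1 + 0) - 48*(-2) + 24*(-2)/(1 + 0)))² = (⅓ + (-2 + 1/1 + 96 + 24*(-2)/1))² = (⅓ + (-2 + 1 + 96 + 24*1*(-2)))² = (⅓ + (-2 + 1 + 96 - 48))² = (⅓ + 47)² = (142/3)² = 20164/9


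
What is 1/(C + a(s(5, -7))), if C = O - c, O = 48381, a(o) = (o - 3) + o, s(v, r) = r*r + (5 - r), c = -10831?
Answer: 1/59331 ≈ 1.6855e-5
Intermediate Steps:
s(v, r) = 5 + r² - r (s(v, r) = r² + (5 - r) = 5 + r² - r)
a(o) = -3 + 2*o (a(o) = (-3 + o) + o = -3 + 2*o)
C = 59212 (C = 48381 - 1*(-10831) = 48381 + 10831 = 59212)
1/(C + a(s(5, -7))) = 1/(59212 + (-3 + 2*(5 + (-7)² - 1*(-7)))) = 1/(59212 + (-3 + 2*(5 + 49 + 7))) = 1/(59212 + (-3 + 2*61)) = 1/(59212 + (-3 + 122)) = 1/(59212 + 119) = 1/59331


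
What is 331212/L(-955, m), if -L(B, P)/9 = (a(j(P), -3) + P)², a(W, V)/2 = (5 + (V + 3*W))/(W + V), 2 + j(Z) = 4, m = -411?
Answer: -15772/78141 ≈ -0.20184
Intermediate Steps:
j(Z) = 2 (j(Z) = -2 + 4 = 2)
a(W, V) = 2*(5 + V + 3*W)/(V + W) (a(W, V) = 2*((5 + (V + 3*W))/(W + V)) = 2*((5 + V + 3*W)/(V + W)) = 2*(5 + V + 3*W)/(V + W))
L(B, P) = -9*(-16 + P)² (L(B, P) = -9*(2*(5 - 3 + 3*2)/(-3 + 2) + P)² = -9*(2*(5 - 3 + 6)/(-1) + P)² = -9*(2*(-1)*8 + P)² = -9*(-16 + P)²)
331212/L(-955, m) = 331212/((-9*(-16 - 411)²)) = 331212/((-9*(-427)²)) = 331212/((-9*182329)) = 331212/(-1640961) = 331212*(-1/1640961) = -15772/78141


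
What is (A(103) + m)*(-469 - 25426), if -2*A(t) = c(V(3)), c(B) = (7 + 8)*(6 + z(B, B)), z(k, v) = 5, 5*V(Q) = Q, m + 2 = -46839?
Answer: 2430168065/2 ≈ 1.2151e+9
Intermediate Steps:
m = -46841 (m = -2 - 46839 = -46841)
V(Q) = Q/5
c(B) = 165 (c(B) = (7 + 8)*(6 + 5) = 15*11 = 165)
A(t) = -165/2 (A(t) = -1/2*165 = -165/2)
(A(103) + m)*(-469 - 25426) = (-165/2 - 46841)*(-469 - 25426) = -93847/2*(-25895) = 2430168065/2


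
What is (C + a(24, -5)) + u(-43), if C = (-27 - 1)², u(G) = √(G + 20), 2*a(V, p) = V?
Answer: 796 + I*√23 ≈ 796.0 + 4.7958*I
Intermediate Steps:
a(V, p) = V/2
u(G) = √(20 + G)
C = 784 (C = (-28)² = 784)
(C + a(24, -5)) + u(-43) = (784 + (½)*24) + √(20 - 43) = (784 + 12) + √(-23) = 796 + I*√23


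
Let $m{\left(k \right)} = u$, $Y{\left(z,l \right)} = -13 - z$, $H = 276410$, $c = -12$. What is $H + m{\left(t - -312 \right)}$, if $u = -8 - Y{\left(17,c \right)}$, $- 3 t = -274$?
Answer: $276432$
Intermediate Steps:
$t = \frac{274}{3}$ ($t = \left(- \frac{1}{3}\right) \left(-274\right) = \frac{274}{3} \approx 91.333$)
$u = 22$ ($u = -8 - \left(-13 - 17\right) = -8 - -30 = -8 + 30 = 22$)
$m{\left(k \right)} = 22$
$H + m{\left(t - -312 \right)} = 276410 + 22 = 276432$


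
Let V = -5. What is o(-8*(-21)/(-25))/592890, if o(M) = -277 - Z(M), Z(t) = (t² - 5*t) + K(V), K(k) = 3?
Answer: -112112/185278125 ≈ -0.00060510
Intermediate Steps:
Z(t) = 3 + t² - 5*t (Z(t) = (t² - 5*t) + 3 = 3 + t² - 5*t)
o(M) = -280 - M² + 5*M (o(M) = -277 - (3 + M² - 5*M) = -277 + (-3 - M² + 5*M) = -280 - M² + 5*M)
o(-8*(-21)/(-25))/592890 = (-280 - (-8*(-21)/(-25))² + 5*(-8*(-21)/(-25)))/592890 = (-280 - (168*(-1/25))² + 5*(168*(-1/25)))*(1/592890) = (-280 - (-168/25)² + 5*(-168/25))*(1/592890) = (-280 - 1*28224/625 - 168/5)*(1/592890) = (-280 - 28224/625 - 168/5)*(1/592890) = -224224/625*1/592890 = -112112/185278125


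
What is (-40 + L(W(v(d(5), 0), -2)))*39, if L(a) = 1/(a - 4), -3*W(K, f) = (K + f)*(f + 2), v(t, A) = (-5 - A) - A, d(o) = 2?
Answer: -6279/4 ≈ -1569.8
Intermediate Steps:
v(t, A) = -5 - 2*A
W(K, f) = -(2 + f)*(K + f)/3 (W(K, f) = -(K + f)*(f + 2)/3 = -(K + f)*(2 + f)/3 = -(2 + f)*(K + f)/3)
L(a) = 1/(-4 + a)
(-40 + L(W(v(d(5), 0), -2)))*39 = (-40 + 1/(-4 + (-2*(-5 - 2*0)/3 - 2/3*(-2) - 1/3*(-2)**2 - 1/3*(-5 - 2*0)*(-2))))*39 = (-40 + 1/(-4 + (-2*(-5 + 0)/3 + 4/3 - 1/3*4 - 1/3*(-5 + 0)*(-2))))*39 = (-40 + 1/(-4 + (-2/3*(-5) + 4/3 - 4/3 - 1/3*(-5)*(-2))))*39 = (-40 + 1/(-4 + (10/3 + 4/3 - 4/3 - 10/3)))*39 = (-40 + 1/(-4 + 0))*39 = (-40 + 1/(-4))*39 = (-40 - 1/4)*39 = -161/4*39 = -6279/4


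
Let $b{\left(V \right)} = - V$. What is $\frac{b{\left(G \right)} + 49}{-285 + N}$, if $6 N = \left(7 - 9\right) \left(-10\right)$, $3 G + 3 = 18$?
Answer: $- \frac{132}{845} \approx -0.15621$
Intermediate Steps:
$G = 5$ ($G = -1 + \frac{1}{3} \cdot 18 = -1 + 6 = 5$)
$N = \frac{10}{3}$ ($N = \frac{\left(7 - 9\right) \left(-10\right)}{6} = \frac{\left(-2\right) \left(-10\right)}{6} = \frac{1}{6} \cdot 20 = \frac{10}{3} \approx 3.3333$)
$\frac{b{\left(G \right)} + 49}{-285 + N} = \frac{\left(-1\right) 5 + 49}{-285 + \frac{10}{3}} = \frac{-5 + 49}{- \frac{845}{3}} = 44 \left(- \frac{3}{845}\right) = - \frac{132}{845}$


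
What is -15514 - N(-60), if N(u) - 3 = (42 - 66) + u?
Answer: -15433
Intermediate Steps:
N(u) = -21 + u (N(u) = 3 + ((42 - 66) + u) = 3 + (-24 + u) = -21 + u)
-15514 - N(-60) = -15514 - (-21 - 60) = -15514 - 1*(-81) = -15514 + 81 = -15433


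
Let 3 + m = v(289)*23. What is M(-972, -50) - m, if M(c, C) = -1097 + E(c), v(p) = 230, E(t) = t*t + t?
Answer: 937428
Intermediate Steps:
E(t) = t + t² (E(t) = t² + t = t + t²)
m = 5287 (m = -3 + 230*23 = -3 + 5290 = 5287)
M(c, C) = -1097 + c*(1 + c)
M(-972, -50) - m = (-1097 - 972*(1 - 972)) - 1*5287 = (-1097 - 972*(-971)) - 5287 = (-1097 + 943812) - 5287 = 942715 - 5287 = 937428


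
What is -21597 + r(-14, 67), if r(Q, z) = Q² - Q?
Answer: -21387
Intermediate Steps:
-21597 + r(-14, 67) = -21597 - 14*(-1 - 14) = -21597 - 14*(-15) = -21597 + 210 = -21387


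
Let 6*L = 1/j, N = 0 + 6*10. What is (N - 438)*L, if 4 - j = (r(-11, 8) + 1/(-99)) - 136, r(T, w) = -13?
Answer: -891/2164 ≈ -0.41174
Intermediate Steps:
j = 15148/99 (j = 4 - ((-13 + 1/(-99)) - 136) = 4 - ((-13 - 1/99) - 136) = 4 - (-1288/99 - 136) = 4 - 1*(-14752/99) = 4 + 14752/99 = 15148/99 ≈ 153.01)
N = 60 (N = 0 + 60 = 60)
L = 33/30296 (L = 1/(6*(15148/99)) = (⅙)*(99/15148) = 33/30296 ≈ 0.0010893)
(N - 438)*L = (60 - 438)*(33/30296) = -378*33/30296 = -891/2164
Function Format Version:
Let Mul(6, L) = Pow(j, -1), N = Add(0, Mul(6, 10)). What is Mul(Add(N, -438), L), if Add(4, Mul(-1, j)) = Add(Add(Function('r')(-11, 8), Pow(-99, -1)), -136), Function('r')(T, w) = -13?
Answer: Rational(-891, 2164) ≈ -0.41174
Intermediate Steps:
j = Rational(15148, 99) (j = Add(4, Mul(-1, Add(Add(-13, Pow(-99, -1)), -136))) = Add(4, Mul(-1, Add(Add(-13, Rational(-1, 99)), -136))) = Add(4, Mul(-1, Add(Rational(-1288, 99), -136))) = Add(4, Mul(-1, Rational(-14752, 99))) = Add(4, Rational(14752, 99)) = Rational(15148, 99) ≈ 153.01)
N = 60 (N = Add(0, 60) = 60)
L = Rational(33, 30296) (L = Mul(Rational(1, 6), Pow(Rational(15148, 99), -1)) = Mul(Rational(1, 6), Rational(99, 15148)) = Rational(33, 30296) ≈ 0.0010893)
Mul(Add(N, -438), L) = Mul(Add(60, -438), Rational(33, 30296)) = Mul(-378, Rational(33, 30296)) = Rational(-891, 2164)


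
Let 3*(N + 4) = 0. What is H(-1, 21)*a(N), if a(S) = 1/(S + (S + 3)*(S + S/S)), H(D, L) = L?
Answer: -21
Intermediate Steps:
N = -4 (N = -4 + (⅓)*0 = -4 + 0 = -4)
a(S) = 1/(S + (1 + S)*(3 + S)) (a(S) = 1/(S + (3 + S)*(S + 1)) = 1/(S + (3 + S)*(1 + S)) = 1/(S + (1 + S)*(3 + S)))
H(-1, 21)*a(N) = 21/(3 + (-4)² + 5*(-4)) = 21/(3 + 16 - 20) = 21/(-1) = 21*(-1) = -21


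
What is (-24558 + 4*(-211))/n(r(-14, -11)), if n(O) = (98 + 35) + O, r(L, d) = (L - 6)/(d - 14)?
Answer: -127010/669 ≈ -189.85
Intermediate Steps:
r(L, d) = (-6 + L)/(-14 + d)
n(O) = 133 + O
(-24558 + 4*(-211))/n(r(-14, -11)) = (-24558 + 4*(-211))/(133 + (-6 - 14)/(-14 - 11)) = (-24558 - 844)/(133 - 20/(-25)) = -25402/(133 - 1/25*(-20)) = -25402/(133 + ⅘) = -25402/669/5 = -25402*5/669 = -127010/669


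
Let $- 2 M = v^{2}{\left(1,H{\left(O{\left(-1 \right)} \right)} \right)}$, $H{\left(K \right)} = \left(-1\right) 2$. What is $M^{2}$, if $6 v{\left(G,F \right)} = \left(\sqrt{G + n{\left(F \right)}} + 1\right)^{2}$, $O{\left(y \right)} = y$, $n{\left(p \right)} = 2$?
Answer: $\frac{\left(1 + \sqrt{3}\right)^{8}}{5184} \approx 0.59875$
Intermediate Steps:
$H{\left(K \right)} = -2$
$v{\left(G,F \right)} = \frac{\left(1 + \sqrt{2 + G}\right)^{2}}{6}$ ($v{\left(G,F \right)} = \frac{\left(\sqrt{G + 2} + 1\right)^{2}}{6} = \frac{\left(\sqrt{2 + G} + 1\right)^{2}}{6} = \frac{\left(1 + \sqrt{2 + G}\right)^{2}}{6}$)
$M = - \frac{\left(1 + \sqrt{3}\right)^{4}}{72}$ ($M = - \frac{\left(\frac{\left(1 + \sqrt{2 + 1}\right)^{2}}{6}\right)^{2}}{2} = - \frac{\left(\frac{\left(1 + \sqrt{3}\right)^{2}}{6}\right)^{2}}{2} = - \frac{\frac{1}{36} \left(1 + \sqrt{3}\right)^{4}}{2} = - \frac{\left(1 + \sqrt{3}\right)^{4}}{72} \approx -0.77379$)
$M^{2} = \left(- \frac{\left(1 + \sqrt{3}\right)^{4}}{72}\right)^{2} = \frac{\left(1 + \sqrt{3}\right)^{8}}{5184}$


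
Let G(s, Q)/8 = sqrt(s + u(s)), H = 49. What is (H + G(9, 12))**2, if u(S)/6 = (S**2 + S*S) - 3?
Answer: 64033 + 2352*sqrt(107) ≈ 88362.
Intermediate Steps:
u(S) = -18 + 12*S**2 (u(S) = 6*((S**2 + S*S) - 3) = 6*((S**2 + S**2) - 3) = 6*(2*S**2 - 3) = 6*(-3 + 2*S**2) = -18 + 12*S**2)
G(s, Q) = 8*sqrt(-18 + s + 12*s**2) (G(s, Q) = 8*sqrt(s + (-18 + 12*s**2)) = 8*sqrt(-18 + s + 12*s**2))
(H + G(9, 12))**2 = (49 + 8*sqrt(-18 + 9 + 12*9**2))**2 = (49 + 8*sqrt(-18 + 9 + 12*81))**2 = (49 + 8*sqrt(-18 + 9 + 972))**2 = (49 + 8*sqrt(963))**2 = (49 + 8*(3*sqrt(107)))**2 = (49 + 24*sqrt(107))**2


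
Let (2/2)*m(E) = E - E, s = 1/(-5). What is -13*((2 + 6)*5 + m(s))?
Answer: -520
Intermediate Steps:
s = -⅕ (s = 1*(-⅕) = -⅕ ≈ -0.20000)
m(E) = 0 (m(E) = E - E = 0)
-13*((2 + 6)*5 + m(s)) = -13*((2 + 6)*5 + 0) = -13*(8*5 + 0) = -13*(40 + 0) = -13*40 = -520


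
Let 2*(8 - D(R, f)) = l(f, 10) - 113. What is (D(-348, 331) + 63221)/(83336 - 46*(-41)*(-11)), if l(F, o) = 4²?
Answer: 2301/2276 ≈ 1.0110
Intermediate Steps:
l(F, o) = 16
D(R, f) = 113/2 (D(R, f) = 8 - (16 - 113)/2 = 8 - ½*(-97) = 8 + 97/2 = 113/2)
(D(-348, 331) + 63221)/(83336 - 46*(-41)*(-11)) = (113/2 + 63221)/(83336 - 46*(-41)*(-11)) = 126555/(2*(83336 + 1886*(-11))) = 126555/(2*(83336 - 20746)) = (126555/2)/62590 = (126555/2)*(1/62590) = 2301/2276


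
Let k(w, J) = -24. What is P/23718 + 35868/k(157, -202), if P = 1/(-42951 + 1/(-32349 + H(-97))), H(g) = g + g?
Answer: -49545572412427637/33151938716892 ≈ -1494.5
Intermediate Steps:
H(g) = 2*g
P = -32543/1397754394 (P = 1/(-42951 + 1/(-32349 + 2*(-97))) = 1/(-42951 + 1/(-32349 - 194)) = 1/(-42951 + 1/(-32543)) = 1/(-42951 - 1/32543) = 1/(-1397754394/32543) = -32543/1397754394 ≈ -2.3282e-5)
P/23718 + 35868/k(157, -202) = -32543/1397754394/23718 + 35868/(-24) = -32543/1397754394*1/23718 + 35868*(-1/24) = -32543/33151938716892 - 2989/2 = -49545572412427637/33151938716892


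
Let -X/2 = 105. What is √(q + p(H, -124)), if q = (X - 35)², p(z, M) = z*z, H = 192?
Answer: √96889 ≈ 311.27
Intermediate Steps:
X = -210 (X = -2*105 = -210)
p(z, M) = z²
q = 60025 (q = (-210 - 35)² = (-245)² = 60025)
√(q + p(H, -124)) = √(60025 + 192²) = √(60025 + 36864) = √96889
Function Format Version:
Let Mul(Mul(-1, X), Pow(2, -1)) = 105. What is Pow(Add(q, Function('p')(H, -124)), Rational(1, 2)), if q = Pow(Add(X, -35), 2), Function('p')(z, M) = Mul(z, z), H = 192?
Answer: Pow(96889, Rational(1, 2)) ≈ 311.27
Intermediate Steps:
X = -210 (X = Mul(-2, 105) = -210)
Function('p')(z, M) = Pow(z, 2)
q = 60025 (q = Pow(Add(-210, -35), 2) = Pow(-245, 2) = 60025)
Pow(Add(q, Function('p')(H, -124)), Rational(1, 2)) = Pow(Add(60025, Pow(192, 2)), Rational(1, 2)) = Pow(Add(60025, 36864), Rational(1, 2)) = Pow(96889, Rational(1, 2))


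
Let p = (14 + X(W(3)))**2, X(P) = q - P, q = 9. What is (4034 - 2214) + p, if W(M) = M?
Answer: 2220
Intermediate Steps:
X(P) = 9 - P
p = 400 (p = (14 + (9 - 1*3))**2 = (14 + (9 - 3))**2 = (14 + 6)**2 = 20**2 = 400)
(4034 - 2214) + p = (4034 - 2214) + 400 = 1820 + 400 = 2220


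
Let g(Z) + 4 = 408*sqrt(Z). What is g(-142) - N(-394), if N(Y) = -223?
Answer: 219 + 408*I*sqrt(142) ≈ 219.0 + 4861.9*I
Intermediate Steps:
g(Z) = -4 + 408*sqrt(Z)
g(-142) - N(-394) = (-4 + 408*sqrt(-142)) - 1*(-223) = (-4 + 408*(I*sqrt(142))) + 223 = (-4 + 408*I*sqrt(142)) + 223 = 219 + 408*I*sqrt(142)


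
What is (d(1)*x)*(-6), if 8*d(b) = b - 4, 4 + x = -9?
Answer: -117/4 ≈ -29.250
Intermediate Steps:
x = -13 (x = -4 - 9 = -13)
d(b) = -1/2 + b/8 (d(b) = (b - 4)/8 = (-4 + b)/8 = -1/2 + b/8)
(d(1)*x)*(-6) = ((-1/2 + (1/8)*1)*(-13))*(-6) = ((-1/2 + 1/8)*(-13))*(-6) = -3/8*(-13)*(-6) = (39/8)*(-6) = -117/4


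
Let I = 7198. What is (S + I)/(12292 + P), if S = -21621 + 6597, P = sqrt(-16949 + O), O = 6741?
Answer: -924973/1452918 + 301*I*sqrt(638)/1452918 ≈ -0.63663 + 0.0052328*I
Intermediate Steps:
P = 4*I*sqrt(638) (P = sqrt(-16949 + 6741) = sqrt(-10208) = 4*I*sqrt(638) ≈ 101.03*I)
S = -15024
(S + I)/(12292 + P) = (-15024 + 7198)/(12292 + 4*I*sqrt(638)) = -7826/(12292 + 4*I*sqrt(638))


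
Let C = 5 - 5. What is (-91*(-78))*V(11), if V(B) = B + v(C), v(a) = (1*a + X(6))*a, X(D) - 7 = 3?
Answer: 78078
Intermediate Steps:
X(D) = 10 (X(D) = 7 + 3 = 10)
C = 0
v(a) = a*(10 + a) (v(a) = (1*a + 10)*a = (a + 10)*a = (10 + a)*a = a*(10 + a))
V(B) = B (V(B) = B + 0*(10 + 0) = B + 0*10 = B + 0 = B)
(-91*(-78))*V(11) = -91*(-78)*11 = 7098*11 = 78078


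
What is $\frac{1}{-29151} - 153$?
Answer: $- \frac{4460104}{29151} \approx -153.0$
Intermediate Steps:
$\frac{1}{-29151} - 153 = - \frac{1}{29151} - 153 = - \frac{4460104}{29151}$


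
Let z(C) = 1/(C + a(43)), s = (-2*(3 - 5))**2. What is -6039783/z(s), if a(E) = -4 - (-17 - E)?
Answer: -434864376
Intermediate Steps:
s = 16 (s = (-2*(-2))**2 = 4**2 = 16)
a(E) = 13 + E (a(E) = -4 + (17 + E) = 13 + E)
z(C) = 1/(56 + C) (z(C) = 1/(C + (13 + 43)) = 1/(C + 56) = 1/(56 + C))
-6039783/z(s) = -6039783/(1/(56 + 16)) = -6039783/(1/72) = -6039783/1/72 = -6039783*72 = -434864376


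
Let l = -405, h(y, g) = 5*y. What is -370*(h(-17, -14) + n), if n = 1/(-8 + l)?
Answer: 12989220/413 ≈ 31451.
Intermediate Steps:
n = -1/413 (n = 1/(-8 - 405) = 1/(-413) = -1/413 ≈ -0.0024213)
-370*(h(-17, -14) + n) = -370*(5*(-17) - 1/413) = -370*(-85 - 1/413) = -370*(-35106/413) = 12989220/413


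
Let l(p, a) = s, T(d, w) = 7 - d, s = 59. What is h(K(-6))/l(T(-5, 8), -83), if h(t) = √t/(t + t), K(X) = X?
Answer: -I*√6/708 ≈ -0.0034597*I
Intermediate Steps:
l(p, a) = 59
h(t) = 1/(2*√t) (h(t) = √t/((2*t)) = (1/(2*t))*√t = 1/(2*√t))
h(K(-6))/l(T(-5, 8), -83) = (1/(2*√(-6)))/59 = ((-I*√6/6)/2)*(1/59) = -I*√6/12*(1/59) = -I*√6/708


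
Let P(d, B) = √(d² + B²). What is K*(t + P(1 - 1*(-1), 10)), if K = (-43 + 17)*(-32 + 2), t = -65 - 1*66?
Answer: -102180 + 1560*√26 ≈ -94226.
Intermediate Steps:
P(d, B) = √(B² + d²)
t = -131 (t = -65 - 66 = -131)
K = 780 (K = -26*(-30) = 780)
K*(t + P(1 - 1*(-1), 10)) = 780*(-131 + √(10² + (1 - 1*(-1))²)) = 780*(-131 + √(100 + (1 + 1)²)) = 780*(-131 + √(100 + 2²)) = 780*(-131 + √(100 + 4)) = 780*(-131 + √104) = 780*(-131 + 2*√26) = -102180 + 1560*√26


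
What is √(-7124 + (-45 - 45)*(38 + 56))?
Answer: 4*I*√974 ≈ 124.84*I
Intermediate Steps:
√(-7124 + (-45 - 45)*(38 + 56)) = √(-7124 - 90*94) = √(-7124 - 8460) = √(-15584) = 4*I*√974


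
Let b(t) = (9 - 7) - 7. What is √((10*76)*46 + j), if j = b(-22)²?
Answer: √34985 ≈ 187.04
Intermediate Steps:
b(t) = -5 (b(t) = 2 - 7 = -5)
j = 25 (j = (-5)² = 25)
√((10*76)*46 + j) = √((10*76)*46 + 25) = √(760*46 + 25) = √(34960 + 25) = √34985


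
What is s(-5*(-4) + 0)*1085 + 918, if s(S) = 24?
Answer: 26958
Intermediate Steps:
s(-5*(-4) + 0)*1085 + 918 = 24*1085 + 918 = 26040 + 918 = 26958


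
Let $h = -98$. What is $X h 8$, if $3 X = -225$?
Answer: $58800$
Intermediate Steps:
$X = -75$ ($X = \frac{1}{3} \left(-225\right) = -75$)
$X h 8 = - 75 \left(\left(-98\right) 8\right) = \left(-75\right) \left(-784\right) = 58800$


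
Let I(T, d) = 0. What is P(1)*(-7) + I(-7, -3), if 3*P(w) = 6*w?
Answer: -14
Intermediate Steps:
P(w) = 2*w (P(w) = (6*w)/3 = 2*w)
P(1)*(-7) + I(-7, -3) = (2*1)*(-7) + 0 = 2*(-7) + 0 = -14 + 0 = -14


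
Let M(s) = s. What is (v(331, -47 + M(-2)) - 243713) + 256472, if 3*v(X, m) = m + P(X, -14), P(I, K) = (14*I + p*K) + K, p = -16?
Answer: 43072/3 ≈ 14357.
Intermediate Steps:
P(I, K) = -15*K + 14*I (P(I, K) = (14*I - 16*K) + K = (-16*K + 14*I) + K = -15*K + 14*I)
v(X, m) = 70 + m/3 + 14*X/3 (v(X, m) = (m + (-15*(-14) + 14*X))/3 = (m + (210 + 14*X))/3 = (210 + m + 14*X)/3 = 70 + m/3 + 14*X/3)
(v(331, -47 + M(-2)) - 243713) + 256472 = ((70 + (-47 - 2)/3 + (14/3)*331) - 243713) + 256472 = ((70 + (1/3)*(-49) + 4634/3) - 243713) + 256472 = ((70 - 49/3 + 4634/3) - 243713) + 256472 = (4795/3 - 243713) + 256472 = -726344/3 + 256472 = 43072/3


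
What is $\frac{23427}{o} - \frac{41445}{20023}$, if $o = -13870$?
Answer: $- \frac{54943209}{14616790} \approx -3.7589$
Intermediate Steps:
$\frac{23427}{o} - \frac{41445}{20023} = \frac{23427}{-13870} - \frac{41445}{20023} = 23427 \left(- \frac{1}{13870}\right) - \frac{41445}{20023} = - \frac{1233}{730} - \frac{41445}{20023} = - \frac{54943209}{14616790}$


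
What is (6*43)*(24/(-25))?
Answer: -6192/25 ≈ -247.68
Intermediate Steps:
(6*43)*(24/(-25)) = 258*(24*(-1/25)) = 258*(-24/25) = -6192/25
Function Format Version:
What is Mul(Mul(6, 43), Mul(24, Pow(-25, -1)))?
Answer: Rational(-6192, 25) ≈ -247.68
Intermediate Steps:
Mul(Mul(6, 43), Mul(24, Pow(-25, -1))) = Mul(258, Mul(24, Rational(-1, 25))) = Mul(258, Rational(-24, 25)) = Rational(-6192, 25)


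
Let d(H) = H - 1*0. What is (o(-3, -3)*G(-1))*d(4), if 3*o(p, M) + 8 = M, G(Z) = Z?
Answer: 44/3 ≈ 14.667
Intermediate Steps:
o(p, M) = -8/3 + M/3
d(H) = H (d(H) = H + 0 = H)
(o(-3, -3)*G(-1))*d(4) = ((-8/3 + (⅓)*(-3))*(-1))*4 = ((-8/3 - 1)*(-1))*4 = -11/3*(-1)*4 = (11/3)*4 = 44/3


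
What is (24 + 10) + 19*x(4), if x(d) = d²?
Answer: 338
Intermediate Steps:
(24 + 10) + 19*x(4) = (24 + 10) + 19*4² = 34 + 19*16 = 34 + 304 = 338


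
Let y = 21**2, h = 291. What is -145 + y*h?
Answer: 128186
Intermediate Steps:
y = 441
-145 + y*h = -145 + 441*291 = -145 + 128331 = 128186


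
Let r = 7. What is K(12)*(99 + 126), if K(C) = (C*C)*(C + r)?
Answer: 615600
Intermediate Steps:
K(C) = C**2*(7 + C) (K(C) = (C*C)*(C + 7) = C**2*(7 + C))
K(12)*(99 + 126) = (12**2*(7 + 12))*(99 + 126) = (144*19)*225 = 2736*225 = 615600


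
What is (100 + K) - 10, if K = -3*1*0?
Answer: 90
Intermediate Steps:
K = 0 (K = -3*0 = 0)
(100 + K) - 10 = (100 + 0) - 10 = 100 - 10 = 90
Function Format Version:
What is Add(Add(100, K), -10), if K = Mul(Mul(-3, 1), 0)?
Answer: 90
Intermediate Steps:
K = 0 (K = Mul(-3, 0) = 0)
Add(Add(100, K), -10) = Add(Add(100, 0), -10) = Add(100, -10) = 90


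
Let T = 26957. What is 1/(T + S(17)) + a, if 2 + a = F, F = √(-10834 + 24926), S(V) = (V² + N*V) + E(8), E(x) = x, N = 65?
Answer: -56717/28359 + 2*√3523 ≈ 116.71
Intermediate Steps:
S(V) = 8 + V² + 65*V (S(V) = (V² + 65*V) + 8 = 8 + V² + 65*V)
F = 2*√3523 (F = √14092 = 2*√3523 ≈ 118.71)
a = -2 + 2*√3523 ≈ 116.71
1/(T + S(17)) + a = 1/(26957 + (8 + 17² + 65*17)) + (-2 + 2*√3523) = 1/(26957 + (8 + 289 + 1105)) + (-2 + 2*√3523) = 1/(26957 + 1402) + (-2 + 2*√3523) = 1/28359 + (-2 + 2*√3523) = -56717/28359 + 2*√3523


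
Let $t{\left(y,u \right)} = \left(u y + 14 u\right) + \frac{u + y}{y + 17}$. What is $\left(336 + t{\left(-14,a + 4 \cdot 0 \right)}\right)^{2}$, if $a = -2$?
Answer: $\frac{984064}{9} \approx 1.0934 \cdot 10^{5}$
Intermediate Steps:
$t{\left(y,u \right)} = 14 u + u y + \frac{u + y}{17 + y}$ ($t{\left(y,u \right)} = \left(14 u + u y\right) + \frac{u + y}{17 + y} = 14 u + u y + \frac{u + y}{17 + y}$)
$\left(336 + t{\left(-14,a + 4 \cdot 0 \right)}\right)^{2} = \left(336 + \frac{-14 + 239 \left(-2 + 4 \cdot 0\right) + \left(-2 + 4 \cdot 0\right) \left(-14\right)^{2} + 31 \left(-2 + 4 \cdot 0\right) \left(-14\right)}{17 - 14}\right)^{2} = \left(336 + \frac{-14 + 239 \left(-2 + 0\right) + \left(-2 + 0\right) 196 + 31 \left(-2 + 0\right) \left(-14\right)}{3}\right)^{2} = \left(336 + \frac{-14 + 239 \left(-2\right) - 392 + 31 \left(-2\right) \left(-14\right)}{3}\right)^{2} = \left(336 + \frac{-14 - 478 - 392 + 868}{3}\right)^{2} = \left(336 + \frac{1}{3} \left(-16\right)\right)^{2} = \left(336 - \frac{16}{3}\right)^{2} = \left(\frac{992}{3}\right)^{2} = \frac{984064}{9}$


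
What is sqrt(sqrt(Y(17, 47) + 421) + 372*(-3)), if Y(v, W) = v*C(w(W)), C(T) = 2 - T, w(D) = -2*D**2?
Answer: sqrt(-1116 + sqrt(75561)) ≈ 29.002*I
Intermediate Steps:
Y(v, W) = v*(2 + 2*W**2) (Y(v, W) = v*(2 - (-2)*W**2) = v*(2 + 2*W**2))
sqrt(sqrt(Y(17, 47) + 421) + 372*(-3)) = sqrt(sqrt(2*17*(1 + 47**2) + 421) + 372*(-3)) = sqrt(sqrt(2*17*(1 + 2209) + 421) - 1116) = sqrt(sqrt(2*17*2210 + 421) - 1116) = sqrt(sqrt(75140 + 421) - 1116) = sqrt(sqrt(75561) - 1116) = sqrt(-1116 + sqrt(75561))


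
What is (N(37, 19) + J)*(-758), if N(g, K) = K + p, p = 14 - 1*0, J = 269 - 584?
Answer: 213756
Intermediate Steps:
J = -315
p = 14 (p = 14 + 0 = 14)
N(g, K) = 14 + K (N(g, K) = K + 14 = 14 + K)
(N(37, 19) + J)*(-758) = ((14 + 19) - 315)*(-758) = (33 - 315)*(-758) = -282*(-758) = 213756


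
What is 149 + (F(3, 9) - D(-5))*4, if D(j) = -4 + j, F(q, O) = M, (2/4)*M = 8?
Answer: 249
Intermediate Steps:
M = 16 (M = 2*8 = 16)
F(q, O) = 16
149 + (F(3, 9) - D(-5))*4 = 149 + (16 - (-4 - 5))*4 = 149 + (16 - 1*(-9))*4 = 149 + (16 + 9)*4 = 149 + 25*4 = 149 + 100 = 249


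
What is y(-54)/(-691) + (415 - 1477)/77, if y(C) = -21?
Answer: -732225/53207 ≈ -13.762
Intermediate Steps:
y(-54)/(-691) + (415 - 1477)/77 = -21/(-691) + (415 - 1477)/77 = -21*(-1/691) - 1062*1/77 = 21/691 - 1062/77 = -732225/53207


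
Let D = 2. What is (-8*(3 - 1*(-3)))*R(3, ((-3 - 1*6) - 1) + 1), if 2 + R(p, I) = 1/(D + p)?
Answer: 432/5 ≈ 86.400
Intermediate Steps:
R(p, I) = -2 + 1/(2 + p)
(-8*(3 - 1*(-3)))*R(3, ((-3 - 1*6) - 1) + 1) = (-8*(3 - 1*(-3)))*((-3 - 2*3)/(2 + 3)) = (-8*(3 + 3))*((-3 - 6)/5) = (-8*6)*((⅕)*(-9)) = -48*(-9/5) = 432/5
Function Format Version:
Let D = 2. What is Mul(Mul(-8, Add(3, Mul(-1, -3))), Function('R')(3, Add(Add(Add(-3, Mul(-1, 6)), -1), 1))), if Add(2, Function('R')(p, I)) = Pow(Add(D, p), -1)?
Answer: Rational(432, 5) ≈ 86.400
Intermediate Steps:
Function('R')(p, I) = Add(-2, Pow(Add(2, p), -1))
Mul(Mul(-8, Add(3, Mul(-1, -3))), Function('R')(3, Add(Add(Add(-3, Mul(-1, 6)), -1), 1))) = Mul(Mul(-8, Add(3, Mul(-1, -3))), Mul(Pow(Add(2, 3), -1), Add(-3, Mul(-2, 3)))) = Mul(Mul(-8, Add(3, 3)), Mul(Pow(5, -1), Add(-3, -6))) = Mul(Mul(-8, 6), Mul(Rational(1, 5), -9)) = Mul(-48, Rational(-9, 5)) = Rational(432, 5)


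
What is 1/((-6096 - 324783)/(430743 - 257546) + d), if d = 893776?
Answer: 173197/154798990993 ≈ 1.1189e-6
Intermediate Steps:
1/((-6096 - 324783)/(430743 - 257546) + d) = 1/((-6096 - 324783)/(430743 - 257546) + 893776) = 1/(-330879/173197 + 893776) = 1/(154798990993/173197) = 173197/154798990993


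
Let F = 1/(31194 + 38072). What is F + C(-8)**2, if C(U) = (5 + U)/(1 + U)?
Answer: 623443/3394034 ≈ 0.18369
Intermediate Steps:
C(U) = (5 + U)/(1 + U)
F = 1/69266 ≈ 1.4437e-5
F + C(-8)**2 = 1/69266 + ((5 - 8)/(1 - 8))**2 = 1/69266 + (-3/(-7))**2 = 1/69266 + (-1/7*(-3))**2 = 1/69266 + (3/7)**2 = 1/69266 + 9/49 = 623443/3394034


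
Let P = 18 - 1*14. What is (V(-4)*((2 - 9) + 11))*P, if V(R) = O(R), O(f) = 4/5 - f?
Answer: 384/5 ≈ 76.800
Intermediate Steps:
P = 4 (P = 18 - 14 = 4)
O(f) = 4/5 - f (O(f) = 4*(1/5) - f = 4/5 - f)
V(R) = 4/5 - R
(V(-4)*((2 - 9) + 11))*P = ((4/5 - 1*(-4))*((2 - 9) + 11))*4 = ((4/5 + 4)*(-7 + 11))*4 = ((24/5)*4)*4 = (96/5)*4 = 384/5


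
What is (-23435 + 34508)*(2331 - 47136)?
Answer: -496125765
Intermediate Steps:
(-23435 + 34508)*(2331 - 47136) = 11073*(-44805) = -496125765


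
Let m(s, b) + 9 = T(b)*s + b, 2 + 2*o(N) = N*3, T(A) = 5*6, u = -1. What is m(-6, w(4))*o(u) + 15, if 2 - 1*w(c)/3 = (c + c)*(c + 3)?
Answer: 1785/2 ≈ 892.50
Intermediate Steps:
T(A) = 30
w(c) = 6 - 6*c*(3 + c) (w(c) = 6 - 3*(c + c)*(c + 3) = 6 - 3*2*c*(3 + c) = 6 - 6*c*(3 + c))
o(N) = -1 + 3*N/2 (o(N) = -1 + (N*3)/2 = -1 + (3*N)/2 = -1 + 3*N/2)
m(s, b) = -9 + b + 30*s (m(s, b) = -9 + (30*s + b) = -9 + (b + 30*s) = -9 + b + 30*s)
m(-6, w(4))*o(u) + 15 = (-9 + (6 - 18*4 - 6*4²) + 30*(-6))*(-1 + (3/2)*(-1)) + 15 = (-9 + (6 - 72 - 6*16) - 180)*(-1 - 3/2) + 15 = (-9 + (6 - 72 - 96) - 180)*(-5/2) + 15 = (-9 - 162 - 180)*(-5/2) + 15 = -351*(-5/2) + 15 = 1755/2 + 15 = 1785/2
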